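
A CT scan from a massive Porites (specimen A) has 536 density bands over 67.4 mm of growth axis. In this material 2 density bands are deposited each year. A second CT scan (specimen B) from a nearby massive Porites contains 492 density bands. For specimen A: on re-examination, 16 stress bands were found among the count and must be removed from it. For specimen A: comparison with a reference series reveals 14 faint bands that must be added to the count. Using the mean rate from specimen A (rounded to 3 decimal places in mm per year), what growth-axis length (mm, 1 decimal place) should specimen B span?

62.0 mm

Specimen A: after corrections the count is 536 − 16 + 14 = 534 density bands.
Specimen A: dividing by 2 density bands per year: 534 / 2 = 267 years.
A: Extension rate ≈ 67.4 / 267 = 0.252 mm/yr.
Specimen B: dividing by 2 density bands per year: 492 / 2 = 246 years. B's length ≈ 0.252 × 246 = 62.0 mm.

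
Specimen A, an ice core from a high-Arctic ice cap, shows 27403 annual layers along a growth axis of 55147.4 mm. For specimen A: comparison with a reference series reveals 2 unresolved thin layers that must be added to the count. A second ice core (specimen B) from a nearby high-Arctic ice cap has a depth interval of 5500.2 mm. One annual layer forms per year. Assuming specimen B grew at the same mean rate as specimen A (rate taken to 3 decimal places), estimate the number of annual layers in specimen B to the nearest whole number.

Specimen A: correcting the raw count gives 27403 + 2 = 27405 true annual layers.
A: Mean rate = 55147.4 mm / 27405 years ≈ 2.012 mm/yr.
B spans 5500.2 / 2.012 = 2733.70 years ≈ 2734 annual layers.

2734 annual layers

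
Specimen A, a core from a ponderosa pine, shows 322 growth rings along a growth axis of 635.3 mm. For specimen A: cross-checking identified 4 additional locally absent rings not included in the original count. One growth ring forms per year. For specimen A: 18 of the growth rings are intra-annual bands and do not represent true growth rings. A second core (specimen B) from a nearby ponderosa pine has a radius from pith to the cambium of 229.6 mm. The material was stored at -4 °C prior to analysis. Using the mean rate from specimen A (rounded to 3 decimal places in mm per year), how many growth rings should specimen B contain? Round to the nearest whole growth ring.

111 growth rings

Specimen A: adjusted count: 322 − 18 + 4 = 308 growth rings.
A: 635.3 mm over 308 years gives 635.3 / 308 ≈ 2.063 mm/yr.
For B, 229.6 / 2.063 = 111.29 years ≈ 111 growth rings.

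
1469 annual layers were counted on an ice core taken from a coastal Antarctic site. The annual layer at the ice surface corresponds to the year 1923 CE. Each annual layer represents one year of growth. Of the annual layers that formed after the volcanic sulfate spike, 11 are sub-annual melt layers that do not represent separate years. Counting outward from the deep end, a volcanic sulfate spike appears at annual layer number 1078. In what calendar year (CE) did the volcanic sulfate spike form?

1543 CE

The volcanic sulfate spike sits at annual layer 1078 from the deep end, so 1469 − 1078 = 391 annual layers formed after it.
Removing the 11 false annual layers leaves 391 − 11 = 380 true annual layers beyond the volcanic sulfate spike.
1923 − 380 = 1543 CE.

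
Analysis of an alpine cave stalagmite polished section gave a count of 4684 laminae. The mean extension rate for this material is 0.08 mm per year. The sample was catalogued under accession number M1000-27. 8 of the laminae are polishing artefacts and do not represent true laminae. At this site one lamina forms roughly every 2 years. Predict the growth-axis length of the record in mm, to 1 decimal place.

748.2 mm

Adjusted count: 4684 − 8 = 4676 laminae.
At 2 years per lamina, 4676 × 2 = 9352 years.
Length ≈ 0.08 × 9352 = 748.2 mm.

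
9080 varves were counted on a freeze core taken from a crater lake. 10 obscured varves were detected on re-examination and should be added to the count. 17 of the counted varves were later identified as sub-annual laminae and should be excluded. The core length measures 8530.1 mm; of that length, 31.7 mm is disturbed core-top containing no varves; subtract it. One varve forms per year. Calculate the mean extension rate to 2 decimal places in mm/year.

Correcting the raw count gives 9080 − 17 + 10 = 9073 true varves.
The growth record spans 8530.1 − 31.7 = 8498.4 mm.
Extension rate ≈ 8498.4 / 9073 = 0.94 mm/year.

0.94 mm/year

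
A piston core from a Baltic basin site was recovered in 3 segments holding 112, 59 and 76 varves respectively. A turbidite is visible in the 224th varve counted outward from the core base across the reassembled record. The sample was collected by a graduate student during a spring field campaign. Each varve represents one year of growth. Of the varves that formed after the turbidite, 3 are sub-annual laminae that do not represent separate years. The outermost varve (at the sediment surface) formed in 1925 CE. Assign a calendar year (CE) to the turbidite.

Total varves = 112 + 59 + 76 = 247.
Between varve 224 and the sediment surface there are 247 − 224 = 23 varves.
23 − 3 false = 20 true varves after the turbidite.
The varve at the sediment surface is 1925 CE, so the turbidite dates to 1925 − 20 = 1905 CE.

1905 CE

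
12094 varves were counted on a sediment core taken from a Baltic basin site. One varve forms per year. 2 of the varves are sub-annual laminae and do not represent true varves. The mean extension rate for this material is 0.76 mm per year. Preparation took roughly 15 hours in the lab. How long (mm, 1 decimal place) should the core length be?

After corrections the count is 12094 − 2 = 12092 varves.
Length ≈ 0.76 × 12092 = 9189.9 mm.

9189.9 mm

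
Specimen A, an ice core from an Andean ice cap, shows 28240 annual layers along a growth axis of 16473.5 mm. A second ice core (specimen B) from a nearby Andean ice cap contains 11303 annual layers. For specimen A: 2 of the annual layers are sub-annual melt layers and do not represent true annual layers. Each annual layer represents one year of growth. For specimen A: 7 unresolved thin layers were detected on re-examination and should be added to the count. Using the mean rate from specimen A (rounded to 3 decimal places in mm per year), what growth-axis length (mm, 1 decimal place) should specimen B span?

Specimen A: after corrections the count is 28240 − 2 + 7 = 28245 annual layers.
A: Extension rate ≈ 16473.5 / 28245 = 0.583 mm per year.
B's length ≈ 0.583 × 11303 = 6589.6 mm.

6589.6 mm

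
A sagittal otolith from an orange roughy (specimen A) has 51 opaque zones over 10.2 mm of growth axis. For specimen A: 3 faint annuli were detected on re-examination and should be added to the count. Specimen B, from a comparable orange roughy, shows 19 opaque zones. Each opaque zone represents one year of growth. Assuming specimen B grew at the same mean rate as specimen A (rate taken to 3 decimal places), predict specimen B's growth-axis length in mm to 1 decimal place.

3.6 mm

Specimen A: adjusted count: 51 + 3 = 54 opaque zones.
A: 10.2 mm over 54 years gives 10.2 / 54 ≈ 0.189 mm/year.
For B, 0.189 mm/year × 19 years = 3.6 mm.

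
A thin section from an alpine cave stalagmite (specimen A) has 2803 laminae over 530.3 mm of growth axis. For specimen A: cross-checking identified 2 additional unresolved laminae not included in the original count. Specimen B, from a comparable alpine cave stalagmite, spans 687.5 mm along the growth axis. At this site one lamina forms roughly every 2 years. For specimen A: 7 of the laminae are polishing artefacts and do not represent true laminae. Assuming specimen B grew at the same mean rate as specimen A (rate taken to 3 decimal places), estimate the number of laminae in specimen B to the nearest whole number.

Specimen A: true lamina count = 2803 − 7 + 2 = 2798.
Specimen A: multiplying by 2 years per lamina: 2798 × 2 = 5596 years.
A: 530.3 mm over 5596 years gives 530.3 / 5596 ≈ 0.095 mm per year.
For B, 687.5 / 0.095 = 7236.84 years; at 2 years per lamina that is 7236.84 / 2 ≈ 3618 laminae.

3618 laminae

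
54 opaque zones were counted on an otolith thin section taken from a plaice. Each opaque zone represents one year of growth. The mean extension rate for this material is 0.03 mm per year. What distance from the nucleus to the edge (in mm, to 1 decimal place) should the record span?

54 years of growth are recorded.
54 years at 0.03 mm/year gives 0.03 × 54 = 1.6 mm.

1.6 mm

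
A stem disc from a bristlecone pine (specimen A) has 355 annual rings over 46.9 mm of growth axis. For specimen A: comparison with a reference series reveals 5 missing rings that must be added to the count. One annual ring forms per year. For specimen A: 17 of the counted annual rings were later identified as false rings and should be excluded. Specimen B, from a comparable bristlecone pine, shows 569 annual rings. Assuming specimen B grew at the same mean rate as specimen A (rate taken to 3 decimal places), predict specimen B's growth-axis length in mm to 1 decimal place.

Specimen A: adjusted count: 355 − 17 + 5 = 343 annual rings.
A: Mean rate = 46.9 mm / 343 years ≈ 0.137 mm per year.
B's length ≈ 0.137 × 569 = 78.0 mm.

78.0 mm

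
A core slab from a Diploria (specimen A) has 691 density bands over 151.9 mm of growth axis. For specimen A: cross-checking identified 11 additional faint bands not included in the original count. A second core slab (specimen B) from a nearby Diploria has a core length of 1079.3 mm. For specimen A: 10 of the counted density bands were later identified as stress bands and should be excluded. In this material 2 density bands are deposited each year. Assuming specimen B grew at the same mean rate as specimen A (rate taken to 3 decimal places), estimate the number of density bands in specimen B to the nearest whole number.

4917 density bands

Specimen A: after corrections the count is 691 − 10 + 11 = 692 density bands.
Specimen A: dividing by 2 density bands per year: 692 / 2 = 346 years.
A: Extension rate ≈ 151.9 / 346 = 0.439 mm/year.
For B, 1079.3 / 0.439 = 2458.54 years; at 2 density bands per year that is 2458.54 × 2 ≈ 4917 density bands.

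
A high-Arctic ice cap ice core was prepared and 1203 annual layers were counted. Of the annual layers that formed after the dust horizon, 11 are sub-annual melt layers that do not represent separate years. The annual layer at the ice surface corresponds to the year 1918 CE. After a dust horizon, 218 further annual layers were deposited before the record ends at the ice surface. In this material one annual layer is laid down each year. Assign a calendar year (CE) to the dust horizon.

218 annual layers formed after the dust horizon.
Excluding 11 false annual layers: 218 − 11 = 207.
The annual layer at the ice surface is 1918 CE, so the dust horizon dates to 1918 − 207 = 1711 CE.

1711 CE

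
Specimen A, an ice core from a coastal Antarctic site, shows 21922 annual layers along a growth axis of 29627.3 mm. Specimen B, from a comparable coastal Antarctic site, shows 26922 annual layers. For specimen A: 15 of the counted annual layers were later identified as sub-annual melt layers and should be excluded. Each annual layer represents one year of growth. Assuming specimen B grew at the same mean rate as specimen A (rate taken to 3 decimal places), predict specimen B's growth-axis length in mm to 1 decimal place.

36398.5 mm

Specimen A: adjusted count: 21922 − 15 = 21907 annual layers.
A: 29627.3 mm over 21907 years gives 29627.3 / 21907 ≈ 1.352 mm/yr.
For B, 1.352 mm/year × 26922 years = 36398.5 mm.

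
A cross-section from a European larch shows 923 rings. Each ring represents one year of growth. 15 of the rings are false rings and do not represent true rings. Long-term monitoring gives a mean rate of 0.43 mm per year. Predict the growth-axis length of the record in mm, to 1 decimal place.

True ring count = 923 − 15 = 908.
Predicted length = 0.43 mm/year × 908 years = 390.4 mm.

390.4 mm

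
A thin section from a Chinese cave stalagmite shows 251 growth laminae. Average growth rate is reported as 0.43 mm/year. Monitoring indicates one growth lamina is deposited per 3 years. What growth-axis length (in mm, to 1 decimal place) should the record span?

251 growth laminae at 3 years each span 251 × 3 = 753 years.
Predicted length = 0.43 mm/year × 753 years = 323.8 mm.

323.8 mm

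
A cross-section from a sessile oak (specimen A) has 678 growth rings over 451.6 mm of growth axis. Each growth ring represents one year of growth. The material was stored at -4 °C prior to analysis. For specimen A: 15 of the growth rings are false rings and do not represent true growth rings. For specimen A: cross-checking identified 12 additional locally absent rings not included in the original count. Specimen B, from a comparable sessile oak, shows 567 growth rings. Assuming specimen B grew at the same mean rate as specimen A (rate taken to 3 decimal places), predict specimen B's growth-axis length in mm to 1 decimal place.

379.3 mm

Specimen A: true growth ring count = 678 − 15 + 12 = 675.
A: Mean rate = 451.6 mm / 675 years ≈ 0.669 mm per year.
For B, 0.669 mm/year × 567 years = 379.3 mm.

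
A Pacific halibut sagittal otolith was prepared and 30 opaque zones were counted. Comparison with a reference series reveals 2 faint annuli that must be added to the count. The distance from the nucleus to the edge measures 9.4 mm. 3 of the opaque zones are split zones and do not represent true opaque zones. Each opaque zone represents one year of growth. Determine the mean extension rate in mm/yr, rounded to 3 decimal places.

0.324 mm/yr

Correcting the raw count gives 30 − 3 + 2 = 29 true opaque zones.
9.4 mm over 29 years gives 9.4 / 29 ≈ 0.324 mm/yr.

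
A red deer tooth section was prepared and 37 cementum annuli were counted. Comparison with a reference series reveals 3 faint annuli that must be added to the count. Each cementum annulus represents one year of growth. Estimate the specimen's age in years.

40 yr

Correcting the raw count gives 37 + 3 = 40 true cementum annuli.
With a one-to-one cementum annulus periodicity this is 40 years.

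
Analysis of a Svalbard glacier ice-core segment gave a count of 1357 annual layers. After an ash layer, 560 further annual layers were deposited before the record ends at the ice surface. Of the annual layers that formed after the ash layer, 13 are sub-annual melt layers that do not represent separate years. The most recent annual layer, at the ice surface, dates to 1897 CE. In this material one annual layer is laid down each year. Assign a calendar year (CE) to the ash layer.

1350 CE

560 annual layers post-date the ash layer.
Excluding 13 false annual layers: 560 − 13 = 547.
The annual layer at the ice surface is 1897 CE, so the ash layer dates to 1897 − 547 = 1350 CE.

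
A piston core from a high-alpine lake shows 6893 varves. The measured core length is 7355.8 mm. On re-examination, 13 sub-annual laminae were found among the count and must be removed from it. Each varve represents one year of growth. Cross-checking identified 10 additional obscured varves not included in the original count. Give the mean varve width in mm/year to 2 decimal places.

Adjusted count: 6893 − 13 + 10 = 6890 varves.
Mean rate = 7355.8 mm / 6890 years ≈ 1.07 mm/year.

1.07 mm/year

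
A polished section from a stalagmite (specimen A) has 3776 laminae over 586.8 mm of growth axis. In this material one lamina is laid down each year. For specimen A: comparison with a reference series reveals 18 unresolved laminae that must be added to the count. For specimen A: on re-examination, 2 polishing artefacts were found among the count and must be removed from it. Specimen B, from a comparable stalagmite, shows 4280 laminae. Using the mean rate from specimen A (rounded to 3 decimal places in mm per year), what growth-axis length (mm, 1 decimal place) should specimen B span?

663.4 mm

Specimen A: true lamina count = 3776 − 2 + 18 = 3792.
A: 586.8 mm over 3792 years gives 586.8 / 3792 ≈ 0.155 mm per year.
Length of B = 0.155 × 4280 = 663.4 mm.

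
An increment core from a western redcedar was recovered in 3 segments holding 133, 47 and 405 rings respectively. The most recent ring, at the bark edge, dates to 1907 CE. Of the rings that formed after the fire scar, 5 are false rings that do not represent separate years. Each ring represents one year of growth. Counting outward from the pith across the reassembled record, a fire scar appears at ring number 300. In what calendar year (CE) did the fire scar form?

Total rings = 133 + 47 + 405 = 585.
585 − 300 = 285 rings lie beyond the fire scar toward the bark edge.
Excluding 5 false rings: 285 − 5 = 280.
Counting back 280 years from 1907 CE places the fire scar in 1907 − 280 = 1627 CE.

1627 CE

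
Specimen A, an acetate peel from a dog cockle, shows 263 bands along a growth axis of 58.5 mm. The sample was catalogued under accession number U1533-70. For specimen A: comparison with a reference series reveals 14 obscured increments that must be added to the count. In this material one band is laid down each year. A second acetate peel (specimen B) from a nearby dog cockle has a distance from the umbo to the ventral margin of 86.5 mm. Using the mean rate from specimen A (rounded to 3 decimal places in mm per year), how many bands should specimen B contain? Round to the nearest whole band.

410 bands

Specimen A: correcting the raw count gives 263 + 14 = 277 true bands.
A: Mean rate = 58.5 mm / 277 years ≈ 0.211 mm per year.
B spans 86.5 / 0.211 = 409.95 years ≈ 410 bands.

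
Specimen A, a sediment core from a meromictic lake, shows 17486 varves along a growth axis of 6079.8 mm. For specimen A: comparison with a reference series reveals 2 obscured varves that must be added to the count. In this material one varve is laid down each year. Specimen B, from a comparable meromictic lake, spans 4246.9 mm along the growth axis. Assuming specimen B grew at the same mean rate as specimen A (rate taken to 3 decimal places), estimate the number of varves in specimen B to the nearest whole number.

Specimen A: correcting the raw count gives 17486 + 2 = 17488 true varves.
A: 6079.8 mm over 17488 years gives 6079.8 / 17488 ≈ 0.348 mm per year.
B spans 4246.9 / 0.348 = 12203.74 years ≈ 12204 varves.

12204 varves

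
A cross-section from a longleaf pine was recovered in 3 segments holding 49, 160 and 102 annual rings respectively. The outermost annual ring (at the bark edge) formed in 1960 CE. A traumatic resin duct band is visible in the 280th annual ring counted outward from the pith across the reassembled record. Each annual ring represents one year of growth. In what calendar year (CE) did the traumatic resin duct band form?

1929 CE

Total annual rings = 49 + 160 + 102 = 311.
311 − 280 = 31 annual rings lie beyond the traumatic resin duct band toward the bark edge.
The annual ring at the bark edge is 1960 CE, so the traumatic resin duct band dates to 1960 − 31 = 1929 CE.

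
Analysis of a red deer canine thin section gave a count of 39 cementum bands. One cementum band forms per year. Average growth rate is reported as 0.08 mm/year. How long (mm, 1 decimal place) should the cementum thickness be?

39 years of growth are recorded.
39 years at 0.08 mm/year gives 0.08 × 39 = 3.1 mm.

3.1 mm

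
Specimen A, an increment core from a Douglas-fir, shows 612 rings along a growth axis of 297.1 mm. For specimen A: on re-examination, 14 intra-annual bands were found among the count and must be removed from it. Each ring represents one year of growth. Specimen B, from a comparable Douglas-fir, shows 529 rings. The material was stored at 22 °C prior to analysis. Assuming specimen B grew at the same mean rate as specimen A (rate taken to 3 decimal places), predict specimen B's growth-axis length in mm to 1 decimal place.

262.9 mm

Specimen A: true ring count = 612 − 14 = 598.
A: 297.1 mm over 598 years gives 297.1 / 598 ≈ 0.497 mm per year.
B's length ≈ 0.497 × 529 = 262.9 mm.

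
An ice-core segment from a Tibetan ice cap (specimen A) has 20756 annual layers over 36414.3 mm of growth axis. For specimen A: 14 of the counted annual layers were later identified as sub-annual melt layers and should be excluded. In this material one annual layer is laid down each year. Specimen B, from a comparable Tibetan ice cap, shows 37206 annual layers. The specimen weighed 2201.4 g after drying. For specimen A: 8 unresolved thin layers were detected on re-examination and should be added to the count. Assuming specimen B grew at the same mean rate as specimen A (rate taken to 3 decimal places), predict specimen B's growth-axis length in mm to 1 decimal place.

Specimen A: true annual layer count = 20756 − 14 + 8 = 20750.
A: Mean rate = 36414.3 mm / 20750 years ≈ 1.755 mm/year.
Length of B = 1.755 × 37206 = 65296.5 mm.

65296.5 mm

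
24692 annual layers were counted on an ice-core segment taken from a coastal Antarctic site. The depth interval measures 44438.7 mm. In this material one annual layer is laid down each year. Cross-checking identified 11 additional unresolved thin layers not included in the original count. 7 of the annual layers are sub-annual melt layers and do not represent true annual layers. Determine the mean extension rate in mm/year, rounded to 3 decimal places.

1.799 mm/year

Adjusted count: 24692 − 7 + 11 = 24696 annual layers.
Mean rate = 44438.7 mm / 24696 years ≈ 1.799 mm/year.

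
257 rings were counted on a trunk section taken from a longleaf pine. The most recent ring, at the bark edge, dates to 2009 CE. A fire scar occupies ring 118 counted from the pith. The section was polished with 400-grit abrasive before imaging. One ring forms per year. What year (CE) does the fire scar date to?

The fire scar sits at ring 118 from the pith, so 257 − 118 = 139 rings formed after it.
The ring at the bark edge is 2009 CE, so the fire scar dates to 2009 − 139 = 1870 CE.

1870 CE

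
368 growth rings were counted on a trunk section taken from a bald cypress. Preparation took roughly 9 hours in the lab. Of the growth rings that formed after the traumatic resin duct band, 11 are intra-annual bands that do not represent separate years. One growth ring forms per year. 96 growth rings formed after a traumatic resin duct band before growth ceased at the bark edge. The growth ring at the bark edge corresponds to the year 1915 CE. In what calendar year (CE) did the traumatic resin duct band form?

96 growth rings post-date the traumatic resin duct band.
96 − 11 false = 85 true growth rings after the traumatic resin duct band.
The growth ring at the bark edge is 1915 CE, so the traumatic resin duct band dates to 1915 − 85 = 1830 CE.

1830 CE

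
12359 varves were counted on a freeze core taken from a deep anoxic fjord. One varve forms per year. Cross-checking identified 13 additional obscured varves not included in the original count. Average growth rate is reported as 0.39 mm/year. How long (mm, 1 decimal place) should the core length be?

4825.1 mm

Correcting the raw count gives 12359 + 13 = 12372 true varves.
12372 years at 0.39 mm/year gives 0.39 × 12372 = 4825.1 mm.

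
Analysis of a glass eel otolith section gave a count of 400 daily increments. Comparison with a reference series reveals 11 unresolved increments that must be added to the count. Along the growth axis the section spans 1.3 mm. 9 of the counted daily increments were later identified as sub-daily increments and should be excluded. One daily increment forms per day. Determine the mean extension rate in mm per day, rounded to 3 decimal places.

After corrections the count is 400 − 9 + 11 = 402 daily increments.
Mean rate = 1.3 mm / 402 days ≈ 0.003 mm per day.

0.003 mm per day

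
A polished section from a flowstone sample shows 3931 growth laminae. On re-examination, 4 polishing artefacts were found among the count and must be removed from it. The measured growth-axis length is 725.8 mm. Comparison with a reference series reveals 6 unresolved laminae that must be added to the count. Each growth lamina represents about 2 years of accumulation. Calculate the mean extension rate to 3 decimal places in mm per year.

Adjusted count: 3931 − 4 + 6 = 3933 growth laminae.
At 2 years per growth lamina, 3933 × 2 = 7866 years.
Extension rate ≈ 725.8 / 7866 = 0.092 mm per year.

0.092 mm per year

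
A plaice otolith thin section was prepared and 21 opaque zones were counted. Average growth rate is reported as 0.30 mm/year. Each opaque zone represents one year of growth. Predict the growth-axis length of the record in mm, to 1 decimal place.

6.3 mm

21 years of growth are recorded.
Predicted length = 0.30 mm/year × 21 years = 6.3 mm.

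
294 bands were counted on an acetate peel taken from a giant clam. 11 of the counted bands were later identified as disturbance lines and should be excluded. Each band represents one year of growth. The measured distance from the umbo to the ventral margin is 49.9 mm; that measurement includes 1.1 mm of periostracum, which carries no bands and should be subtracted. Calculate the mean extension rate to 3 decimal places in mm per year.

True band count = 294 − 11 = 283.
Net length = 49.9 − 1.1 = 48.8 mm.
Extension rate ≈ 48.8 / 283 = 0.172 mm per year.

0.172 mm per year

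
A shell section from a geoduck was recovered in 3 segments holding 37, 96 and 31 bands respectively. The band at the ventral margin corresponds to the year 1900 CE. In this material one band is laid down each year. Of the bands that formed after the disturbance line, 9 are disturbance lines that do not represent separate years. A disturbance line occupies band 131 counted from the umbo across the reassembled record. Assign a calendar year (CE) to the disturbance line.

1876 CE

Total bands = 37 + 96 + 31 = 164.
Between band 131 and the ventral margin there are 164 − 131 = 33 bands.
Excluding 9 false bands: 33 − 9 = 24.
1900 − 24 = 1876 CE.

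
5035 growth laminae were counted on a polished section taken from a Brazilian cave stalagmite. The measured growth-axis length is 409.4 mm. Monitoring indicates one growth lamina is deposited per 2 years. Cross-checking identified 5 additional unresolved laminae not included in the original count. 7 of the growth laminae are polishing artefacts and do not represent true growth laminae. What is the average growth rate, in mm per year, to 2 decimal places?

0.04 mm per year

True growth lamina count = 5035 − 7 + 5 = 5033.
At 2 years per growth lamina, 5033 × 2 = 10066 years.
Mean rate = 409.4 mm / 10066 years ≈ 0.04 mm per year.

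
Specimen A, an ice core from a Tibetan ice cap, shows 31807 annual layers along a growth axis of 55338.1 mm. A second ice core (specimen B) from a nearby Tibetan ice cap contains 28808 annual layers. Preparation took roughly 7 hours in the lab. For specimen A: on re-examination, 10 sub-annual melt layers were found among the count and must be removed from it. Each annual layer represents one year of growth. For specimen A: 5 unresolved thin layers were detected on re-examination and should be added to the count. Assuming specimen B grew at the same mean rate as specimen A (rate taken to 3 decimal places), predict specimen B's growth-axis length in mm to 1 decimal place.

50125.9 mm

Specimen A: true annual layer count = 31807 − 10 + 5 = 31802.
A: 55338.1 mm over 31802 years gives 55338.1 / 31802 ≈ 1.740 mm/year.
B's length ≈ 1.740 × 28808 = 50125.9 mm.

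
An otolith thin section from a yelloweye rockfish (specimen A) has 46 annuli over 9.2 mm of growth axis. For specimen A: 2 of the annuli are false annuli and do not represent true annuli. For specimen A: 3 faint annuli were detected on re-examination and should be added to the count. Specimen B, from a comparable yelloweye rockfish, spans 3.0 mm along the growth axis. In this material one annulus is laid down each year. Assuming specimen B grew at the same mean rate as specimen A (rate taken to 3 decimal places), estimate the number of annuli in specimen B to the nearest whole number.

15 annuli

Specimen A: correcting the raw count gives 46 − 2 + 3 = 47 true annuli.
A: Extension rate ≈ 9.2 / 47 = 0.196 mm/yr.
B spans 3.0 / 0.196 = 15.31 years ≈ 15 annuli.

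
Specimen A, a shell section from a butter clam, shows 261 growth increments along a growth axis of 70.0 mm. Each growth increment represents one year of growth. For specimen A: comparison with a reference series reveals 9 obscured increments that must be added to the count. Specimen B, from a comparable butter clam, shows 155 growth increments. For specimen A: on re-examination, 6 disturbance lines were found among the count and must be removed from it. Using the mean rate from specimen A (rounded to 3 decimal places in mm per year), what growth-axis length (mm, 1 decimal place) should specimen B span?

Specimen A: after corrections the count is 261 − 6 + 9 = 264 growth increments.
A: Mean rate = 70.0 mm / 264 years ≈ 0.265 mm/year.
Length of B = 0.265 × 155 = 41.1 mm.

41.1 mm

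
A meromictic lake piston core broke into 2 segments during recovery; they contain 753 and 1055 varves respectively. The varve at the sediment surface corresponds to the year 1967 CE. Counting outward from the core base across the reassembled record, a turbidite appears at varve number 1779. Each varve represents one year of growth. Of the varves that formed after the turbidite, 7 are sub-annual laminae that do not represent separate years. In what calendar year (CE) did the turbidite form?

1945 CE

Total varves = 753 + 1055 = 1808.
1808 − 1779 = 29 varves lie beyond the turbidite toward the sediment surface.
29 − 7 false = 22 true varves after the turbidite.
The varve at the sediment surface is 1967 CE, so the turbidite dates to 1967 − 22 = 1945 CE.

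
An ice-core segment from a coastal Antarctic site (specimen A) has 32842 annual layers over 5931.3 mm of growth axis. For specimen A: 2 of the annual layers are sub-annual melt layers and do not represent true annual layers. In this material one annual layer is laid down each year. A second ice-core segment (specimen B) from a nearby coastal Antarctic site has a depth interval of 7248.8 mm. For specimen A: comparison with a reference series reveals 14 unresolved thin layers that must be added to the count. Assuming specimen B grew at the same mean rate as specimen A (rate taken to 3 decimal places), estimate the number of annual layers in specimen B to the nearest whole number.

40049 annual layers

Specimen A: true annual layer count = 32842 − 2 + 14 = 32854.
A: 5931.3 mm over 32854 years gives 5931.3 / 32854 ≈ 0.181 mm per year.
For B, 7248.8 / 0.181 = 40048.62 years ≈ 40049 annual layers.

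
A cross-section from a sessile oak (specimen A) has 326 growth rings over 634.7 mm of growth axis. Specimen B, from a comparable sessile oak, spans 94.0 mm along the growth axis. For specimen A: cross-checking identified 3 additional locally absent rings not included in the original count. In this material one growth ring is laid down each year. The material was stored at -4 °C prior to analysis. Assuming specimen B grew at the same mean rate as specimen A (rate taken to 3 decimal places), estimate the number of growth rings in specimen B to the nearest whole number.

49 growth rings

Specimen A: true growth ring count = 326 + 3 = 329.
A: Mean rate = 634.7 mm / 329 years ≈ 1.929 mm/yr.
Specimen B: 94.0 mm / 1.929 mm per year = 48.73 years ≈ 49 growth rings.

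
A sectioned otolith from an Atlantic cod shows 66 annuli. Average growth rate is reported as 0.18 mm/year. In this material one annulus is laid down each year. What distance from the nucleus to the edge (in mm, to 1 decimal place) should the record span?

11.9 mm

66 years of growth are recorded.
66 years at 0.18 mm/year gives 0.18 × 66 = 11.9 mm.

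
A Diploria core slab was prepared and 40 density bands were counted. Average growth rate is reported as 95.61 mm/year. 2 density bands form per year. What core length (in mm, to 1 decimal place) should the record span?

Dividing by 2 density bands per year: 40 / 2 = 20 years.
Predicted length = 95.61 mm/year × 20 years = 1912.2 mm.

1912.2 mm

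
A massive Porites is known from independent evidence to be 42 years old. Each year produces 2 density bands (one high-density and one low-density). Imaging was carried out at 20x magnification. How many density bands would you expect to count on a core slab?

Expected density bands: 42 × 2 = 84.
So 84 density bands should be present.

84 density bands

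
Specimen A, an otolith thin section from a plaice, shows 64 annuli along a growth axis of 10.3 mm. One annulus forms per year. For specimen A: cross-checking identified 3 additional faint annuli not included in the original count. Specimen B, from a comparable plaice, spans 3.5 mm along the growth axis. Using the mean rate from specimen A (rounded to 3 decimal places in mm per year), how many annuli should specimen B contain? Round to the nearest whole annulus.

23 annuli

Specimen A: true annulus count = 64 + 3 = 67.
A: Extension rate ≈ 10.3 / 67 = 0.154 mm per year.
Specimen B: 3.5 mm / 0.154 mm per year = 22.73 years ≈ 23 annuli.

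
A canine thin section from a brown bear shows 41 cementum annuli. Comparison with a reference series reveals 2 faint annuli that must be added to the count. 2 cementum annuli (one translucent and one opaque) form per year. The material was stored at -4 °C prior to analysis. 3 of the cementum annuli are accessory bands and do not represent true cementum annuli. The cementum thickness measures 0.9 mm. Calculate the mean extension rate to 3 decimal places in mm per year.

True cementum annulus count = 41 − 3 + 2 = 40.
Dividing by 2 cementum annuli per year: 40 / 2 = 20 years.
0.9 mm over 20 years gives 0.9 / 20 ≈ 0.045 mm per year.

0.045 mm per year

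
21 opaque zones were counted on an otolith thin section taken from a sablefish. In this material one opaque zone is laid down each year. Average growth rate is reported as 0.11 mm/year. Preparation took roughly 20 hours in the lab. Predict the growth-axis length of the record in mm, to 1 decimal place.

21 years of growth are recorded.
Length ≈ 0.11 × 21 = 2.3 mm.

2.3 mm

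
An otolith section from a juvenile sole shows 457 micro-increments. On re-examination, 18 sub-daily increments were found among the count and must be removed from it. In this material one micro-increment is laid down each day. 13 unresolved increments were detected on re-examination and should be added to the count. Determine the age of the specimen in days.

After corrections the count is 457 − 18 + 13 = 452 micro-increments.
With a one-to-one micro-increment periodicity this is 452 days.

452 days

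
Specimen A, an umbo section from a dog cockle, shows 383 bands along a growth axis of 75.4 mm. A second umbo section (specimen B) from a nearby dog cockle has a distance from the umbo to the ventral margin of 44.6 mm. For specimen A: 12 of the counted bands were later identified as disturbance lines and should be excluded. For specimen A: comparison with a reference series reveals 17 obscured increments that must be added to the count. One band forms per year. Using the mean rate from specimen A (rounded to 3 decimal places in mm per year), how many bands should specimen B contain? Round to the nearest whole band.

Specimen A: adjusted count: 383 − 12 + 17 = 388 bands.
A: 75.4 mm over 388 years gives 75.4 / 388 ≈ 0.194 mm/yr.
Specimen B: 44.6 mm / 0.194 mm per year = 229.90 years ≈ 230 bands.

230 bands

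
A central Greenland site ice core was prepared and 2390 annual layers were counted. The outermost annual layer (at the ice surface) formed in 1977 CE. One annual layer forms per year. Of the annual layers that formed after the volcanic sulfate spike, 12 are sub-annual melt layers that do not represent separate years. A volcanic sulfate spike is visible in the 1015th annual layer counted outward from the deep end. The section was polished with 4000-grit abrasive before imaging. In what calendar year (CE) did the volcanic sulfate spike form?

614 CE

2390 − 1015 = 1375 annual layers lie beyond the volcanic sulfate spike toward the ice surface.
1375 − 12 false = 1363 true annual layers after the volcanic sulfate spike.
The annual layer at the ice surface is 1977 CE, so the volcanic sulfate spike dates to 1977 − 1363 = 614 CE.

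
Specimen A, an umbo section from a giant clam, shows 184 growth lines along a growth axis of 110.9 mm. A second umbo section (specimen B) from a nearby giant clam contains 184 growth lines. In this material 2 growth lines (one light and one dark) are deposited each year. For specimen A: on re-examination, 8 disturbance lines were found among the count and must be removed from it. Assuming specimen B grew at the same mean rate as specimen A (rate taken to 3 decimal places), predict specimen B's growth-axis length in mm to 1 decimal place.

115.9 mm

Specimen A: adjusted count: 184 − 8 = 176 growth lines.
Specimen A: 176 growth lines at 2 per year is 176 / 2 = 88 years.
A: Mean rate = 110.9 mm / 88 years ≈ 1.260 mm/yr.
Specimen B: 184 growth lines at 2 per year is 184 / 2 = 92 years. Length of B = 1.260 × 92 = 115.9 mm.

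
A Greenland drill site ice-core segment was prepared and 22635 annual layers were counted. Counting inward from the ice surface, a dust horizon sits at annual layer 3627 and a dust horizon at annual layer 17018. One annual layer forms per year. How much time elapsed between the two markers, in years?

13391 years

17018 − 3627 = 13391 annual layers lie between the two events.
One annual layer per year makes the interval 13391 years.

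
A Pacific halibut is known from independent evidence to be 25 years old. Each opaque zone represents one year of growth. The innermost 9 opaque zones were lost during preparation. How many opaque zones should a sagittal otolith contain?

One opaque zone per year gives 25 opaque zones over 25 years.
25 − 9 missed = 16 opaque zones expected in the prepared section.

16 opaque zones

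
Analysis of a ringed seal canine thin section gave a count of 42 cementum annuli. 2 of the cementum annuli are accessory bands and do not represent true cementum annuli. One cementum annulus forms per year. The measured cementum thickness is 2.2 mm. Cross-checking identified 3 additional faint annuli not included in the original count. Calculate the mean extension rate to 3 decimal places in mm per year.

0.051 mm per year

Adjusted count: 42 − 2 + 3 = 43 cementum annuli.
Mean rate = 2.2 mm / 43 years ≈ 0.051 mm per year.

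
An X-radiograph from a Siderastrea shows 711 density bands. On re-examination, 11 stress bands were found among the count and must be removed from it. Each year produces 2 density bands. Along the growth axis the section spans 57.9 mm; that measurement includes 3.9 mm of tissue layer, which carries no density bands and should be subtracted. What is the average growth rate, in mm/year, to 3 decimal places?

0.154 mm/year

True density band count = 711 − 11 = 700.
700 density bands at 2 per year is 700 / 2 = 350 years.
Net length = 57.9 − 3.9 = 54.0 mm.
Extension rate ≈ 54.0 / 350 = 0.154 mm/year.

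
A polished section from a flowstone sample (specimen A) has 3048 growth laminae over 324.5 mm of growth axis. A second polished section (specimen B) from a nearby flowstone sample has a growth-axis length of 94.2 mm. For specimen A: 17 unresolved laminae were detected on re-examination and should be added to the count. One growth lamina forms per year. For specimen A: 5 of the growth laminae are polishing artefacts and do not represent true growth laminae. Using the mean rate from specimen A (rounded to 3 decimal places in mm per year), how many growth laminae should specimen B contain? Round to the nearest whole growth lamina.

889 growth laminae

Specimen A: correcting the raw count gives 3048 − 5 + 17 = 3060 true growth laminae.
A: 324.5 mm over 3060 years gives 324.5 / 3060 ≈ 0.106 mm per year.
B spans 94.2 / 0.106 = 888.68 years ≈ 889 growth laminae.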